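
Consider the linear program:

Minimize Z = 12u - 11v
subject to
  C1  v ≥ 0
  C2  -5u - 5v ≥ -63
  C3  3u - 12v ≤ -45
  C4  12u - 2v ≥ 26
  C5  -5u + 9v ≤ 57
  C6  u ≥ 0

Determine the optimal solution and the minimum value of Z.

The optimum lies where 12u - 2v = 26 and -5u + 9v = 57.
Solving simultaneously gives u = 174/49, v = 407/49.

u = 174/49, v = 407/49, minimum Z = -2389/49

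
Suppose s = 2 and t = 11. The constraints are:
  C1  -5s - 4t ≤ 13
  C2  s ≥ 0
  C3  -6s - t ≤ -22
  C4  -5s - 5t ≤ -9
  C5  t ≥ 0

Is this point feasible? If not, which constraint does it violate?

feasible

C1: -54 ≤ 13 ✓
C2: 2 ≥ 0 ✓
C3: -23 ≤ -22 ✓
C4: -65 ≤ -9 ✓
C5: 11 ≥ 0 ✓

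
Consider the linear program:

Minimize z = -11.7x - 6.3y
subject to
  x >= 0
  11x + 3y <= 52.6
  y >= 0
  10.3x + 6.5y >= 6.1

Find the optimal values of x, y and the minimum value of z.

The optimum lies where x = 0 and 11x + 3y = 52.6.
Solving simultaneously gives x = 0, y = 263/15.

x = 0, y = 263/15, minimum z = -5523/50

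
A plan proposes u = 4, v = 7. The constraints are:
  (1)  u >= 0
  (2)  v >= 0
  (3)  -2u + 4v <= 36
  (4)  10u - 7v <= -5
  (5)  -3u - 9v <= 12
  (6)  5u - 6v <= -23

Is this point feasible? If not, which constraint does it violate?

Constraint (6): 5u - 6v = -22, which is not ≤ -23. All other constraints are satisfied.

not feasible — violates (6)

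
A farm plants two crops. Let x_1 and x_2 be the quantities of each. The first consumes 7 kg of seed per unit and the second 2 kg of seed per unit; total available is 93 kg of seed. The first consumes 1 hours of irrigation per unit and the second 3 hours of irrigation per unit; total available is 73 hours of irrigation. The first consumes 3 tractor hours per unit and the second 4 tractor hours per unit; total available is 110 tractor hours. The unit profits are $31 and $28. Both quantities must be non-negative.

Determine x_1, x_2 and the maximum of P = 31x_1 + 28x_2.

x_1 = 7, x_2 = 22, maximum P = 833

Feasible corners and P = 31x_1 + 28x_2:
  (0, 0) → P = 0
  (0, 73/3) → P = 2044/3
  (93/7, 0) → P = 2883/7
  (7, 22) → P = 833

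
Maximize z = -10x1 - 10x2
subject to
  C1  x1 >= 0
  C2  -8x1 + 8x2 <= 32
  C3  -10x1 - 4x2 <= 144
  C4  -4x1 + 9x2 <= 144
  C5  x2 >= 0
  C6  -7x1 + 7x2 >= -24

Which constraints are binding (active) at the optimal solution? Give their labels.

C1 and C5

Vertices and z = -10x1 - 10x2:
  (0, 4) → z = -40
  (0, 0) → z = 0
  (108/5, 128/5) → z = -472
  (1224/35, 1104/35) → z = -4656/7
  (24/7, 0) → z = -240/7

The maximum is at (0, 0). Substituting into each constraint, equality holds for C1 and C5; the remaining constraints have slack.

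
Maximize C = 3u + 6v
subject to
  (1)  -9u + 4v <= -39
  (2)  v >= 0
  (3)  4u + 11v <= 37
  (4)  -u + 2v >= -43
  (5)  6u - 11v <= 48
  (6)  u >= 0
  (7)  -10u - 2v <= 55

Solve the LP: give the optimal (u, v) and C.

u = 17/2, v = 3/11, maximum C = 597/22

Extreme points and C = 3u + 6v:
  (13/3, 0) → C = 13
  (577/115, 177/115) → C = 2793/115
  (8, 0) → C = 24
  (17/2, 3/11) → C = 597/22

The optimum lies where 4u + 11v = 37 and 6u - 11v = 48.
Solving simultaneously gives u = 17/2, v = 3/11.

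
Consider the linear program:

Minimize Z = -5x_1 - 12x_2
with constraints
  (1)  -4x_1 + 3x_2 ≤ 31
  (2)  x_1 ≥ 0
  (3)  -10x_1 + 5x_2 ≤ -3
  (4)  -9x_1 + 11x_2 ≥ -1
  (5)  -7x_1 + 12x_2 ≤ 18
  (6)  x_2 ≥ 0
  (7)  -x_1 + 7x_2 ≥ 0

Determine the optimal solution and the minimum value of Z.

Corner points and Z = -5x_1 - 12x_2:
  (28/65, 17/65) → Z = -344/65
  (126/85, 201/85) → Z = -3042/85
  (210/31, 169/31) → Z = -3078/31

At the optimal vertex, -9x_1 + 11x_2 = -1 and -7x_1 + 12x_2 = 18.
Solving simultaneously gives x_1 = 210/31, x_2 = 169/31.

x_1 = 210/31, x_2 = 169/31, minimum Z = -3078/31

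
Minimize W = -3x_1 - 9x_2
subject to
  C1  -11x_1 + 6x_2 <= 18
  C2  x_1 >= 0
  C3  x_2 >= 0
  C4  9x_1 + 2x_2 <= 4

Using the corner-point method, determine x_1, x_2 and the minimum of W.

Corner points and W = -3x_1 - 9x_2:
  (0, 0) → W = 0
  (0, 2) → W = -18
  (4/9, 0) → W = -4/3

The binding constraints are x_1 = 0 and 9x_1 + 2x_2 = 4.
Solving simultaneously gives x_1 = 0, x_2 = 2.

x_1 = 0, x_2 = 2, minimum W = -18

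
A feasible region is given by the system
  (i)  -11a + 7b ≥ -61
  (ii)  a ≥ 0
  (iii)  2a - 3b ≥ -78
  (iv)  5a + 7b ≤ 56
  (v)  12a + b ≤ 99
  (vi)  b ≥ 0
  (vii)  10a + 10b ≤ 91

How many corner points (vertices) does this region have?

Intersecting each pair of boundary lines and keeping only the points that satisfy every inequality leaves:
  (61/11, 0)
  (1247/180, 391/180)
  (0, 8)
  (0, 0)
  (77/20, 21/4)

5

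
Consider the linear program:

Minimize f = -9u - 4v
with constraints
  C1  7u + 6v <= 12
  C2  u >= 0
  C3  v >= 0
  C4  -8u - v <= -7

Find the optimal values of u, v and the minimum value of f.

u = 12/7, v = 0, minimum f = -108/7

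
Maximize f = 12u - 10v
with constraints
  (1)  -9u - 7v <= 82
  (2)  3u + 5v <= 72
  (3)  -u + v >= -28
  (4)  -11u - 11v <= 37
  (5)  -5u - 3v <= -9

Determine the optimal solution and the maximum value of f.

Feasible corners and f = 12u - 10v:
  (53/2, -3/2) → f = 333
  (-171/16, 333/16) → f = -2691/8
  (271/22, -345/22) → f = 3351/11
  (105/11, -142/11) → f = 2680/11

u = 53/2, v = -3/2, maximum f = 333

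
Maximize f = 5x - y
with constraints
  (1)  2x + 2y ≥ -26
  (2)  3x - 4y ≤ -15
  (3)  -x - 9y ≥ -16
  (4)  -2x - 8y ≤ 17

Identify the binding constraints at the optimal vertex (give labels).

(2) and (3)

Feasible corners and f = 5x - y:
  (-133/8, 29/8) → f = -347/4
  (-29/2, 3/2) → f = -74
  (-71/31, 63/31) → f = -418/31
  (-47/8, -21/32) → f = -919/32

The maximum is at (-71/31, 63/31). Substituting into each constraint, equality holds for (2) and (3); the remaining constraints have slack.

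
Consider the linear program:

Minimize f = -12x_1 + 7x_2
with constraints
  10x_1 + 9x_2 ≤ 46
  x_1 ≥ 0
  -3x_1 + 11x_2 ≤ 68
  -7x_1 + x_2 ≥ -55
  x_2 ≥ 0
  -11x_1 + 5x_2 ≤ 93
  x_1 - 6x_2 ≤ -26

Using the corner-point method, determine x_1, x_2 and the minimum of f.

x_1 = 14/23, x_2 = 102/23, minimum f = 546/23

The optimum lies where 10x_1 + 9x_2 = 46 and x_1 - 6x_2 = -26.
Solving simultaneously gives x_1 = 14/23, x_2 = 102/23.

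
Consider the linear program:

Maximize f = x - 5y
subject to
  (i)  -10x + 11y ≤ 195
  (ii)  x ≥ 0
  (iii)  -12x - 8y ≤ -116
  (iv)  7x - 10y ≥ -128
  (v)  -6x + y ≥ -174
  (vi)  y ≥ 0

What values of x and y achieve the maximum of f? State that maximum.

x = 29, y = 0, maximum f = 29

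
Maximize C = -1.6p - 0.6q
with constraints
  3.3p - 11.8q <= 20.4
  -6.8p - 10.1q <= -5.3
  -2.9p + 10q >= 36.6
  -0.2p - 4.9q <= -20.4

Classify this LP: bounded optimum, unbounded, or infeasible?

unbounded

From the feasible point (-18007/3130, 6883/1565), moving in the direction (-10.1, 6.8) keeps every constraint satisfied while C increases without bound.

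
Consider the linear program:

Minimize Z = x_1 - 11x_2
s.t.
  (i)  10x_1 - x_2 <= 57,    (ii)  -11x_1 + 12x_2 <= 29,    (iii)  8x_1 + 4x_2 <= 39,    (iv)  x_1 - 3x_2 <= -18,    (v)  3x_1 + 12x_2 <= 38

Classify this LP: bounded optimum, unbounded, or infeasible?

The boundaries 10x_1 - x_2 = 57 and 8x_1 + 4x_2 = 39 meet at (89/16, -11/8), but that point violates x_1 - 3x_2 ≤ -18. Every candidate vertex is excluded by some other constraint, so the feasible region is empty.

infeasible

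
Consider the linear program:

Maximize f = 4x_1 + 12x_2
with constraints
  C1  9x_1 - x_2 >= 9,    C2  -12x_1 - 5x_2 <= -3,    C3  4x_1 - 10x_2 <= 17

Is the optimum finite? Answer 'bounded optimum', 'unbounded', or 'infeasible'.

From the feasible point (73/86, -117/86), moving in the direction (10, 4) keeps every constraint satisfied while f increases without bound.

unbounded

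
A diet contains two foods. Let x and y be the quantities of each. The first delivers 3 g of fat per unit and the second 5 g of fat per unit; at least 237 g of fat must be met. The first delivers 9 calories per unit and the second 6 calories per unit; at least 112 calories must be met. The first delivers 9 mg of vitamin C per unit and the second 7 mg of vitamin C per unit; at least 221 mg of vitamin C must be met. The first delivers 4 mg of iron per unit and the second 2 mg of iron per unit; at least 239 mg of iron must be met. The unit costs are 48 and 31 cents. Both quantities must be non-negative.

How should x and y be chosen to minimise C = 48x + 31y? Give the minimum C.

x = 103/2, y = 33/2, minimum C = 5967/2

Corner points and C = 48x + 31y:
  (0, 239/2) → C = 7409/2
  (79, 0) → C = 3792
  (103/2, 33/2) → C = 5967/2
The feasible region is unbounded (it extends along (0, 1), (1, 0)), but C strictly increases along every unbounded feasible direction, so there is no improving ray and the minimum is attained at a vertex.

At the optimal vertex, 3x + 5y = 237 and 4x + 2y = 239.
Solving simultaneously gives x = 103/2, y = 33/2.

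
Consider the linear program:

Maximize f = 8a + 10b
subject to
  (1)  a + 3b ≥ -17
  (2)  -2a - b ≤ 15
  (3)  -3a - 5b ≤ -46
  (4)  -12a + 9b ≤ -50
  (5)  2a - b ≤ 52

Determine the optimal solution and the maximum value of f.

Corner points and f = 8a + 10b:
  (664/87, 134/29) → f = 9332/87
  (306/13, -64/13) → f = 1808/13
  (209/3, 262/3) → f = 4292/3

The optimum lies where -12a + 9b = -50 and 2a - b = 52.
Solving simultaneously gives a = 209/3, b = 262/3.

a = 209/3, b = 262/3, maximum f = 4292/3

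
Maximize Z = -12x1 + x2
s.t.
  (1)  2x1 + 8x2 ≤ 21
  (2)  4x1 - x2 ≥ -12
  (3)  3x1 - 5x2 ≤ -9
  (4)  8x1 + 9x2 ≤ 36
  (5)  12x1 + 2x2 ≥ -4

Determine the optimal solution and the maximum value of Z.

Extreme points and Z = -12x1 + x2:
  (33/34, 81/34) → Z = -315/34
  (-37/46, 65/23) → Z = 287/23
  (-19/33, 16/11) → Z = 92/11

x1 = -37/46, x2 = 65/23, maximum Z = 287/23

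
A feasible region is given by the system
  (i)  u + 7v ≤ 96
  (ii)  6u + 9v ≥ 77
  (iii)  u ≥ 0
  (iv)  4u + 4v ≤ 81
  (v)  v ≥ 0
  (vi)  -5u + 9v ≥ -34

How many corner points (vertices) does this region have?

Pairwise boundary intersections that survive every other constraint:
  (0, 96/7)
  (61/8, 101/8)
  (0, 77/9)
  (111/11, 181/99)
  (865/56, 269/56)

5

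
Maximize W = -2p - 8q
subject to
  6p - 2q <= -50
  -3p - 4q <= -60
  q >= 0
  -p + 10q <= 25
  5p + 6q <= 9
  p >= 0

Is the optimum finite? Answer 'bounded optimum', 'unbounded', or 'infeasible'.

infeasible

The boundaries 5p + 6q = 9 and p = 0 meet at (0, 3/2), but that point violates 6p - 2q ≤ -50. Every candidate vertex is excluded by some other constraint, so the feasible region is empty.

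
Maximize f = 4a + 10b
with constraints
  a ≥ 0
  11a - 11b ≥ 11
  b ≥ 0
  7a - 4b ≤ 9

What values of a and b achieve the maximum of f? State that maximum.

Corner points and f = 4a + 10b:
  (1, 0) → f = 4
  (5/3, 2/3) → f = 40/3
  (9/7, 0) → f = 36/7

At the optimal vertex, 11a - 11b = 11 and 7a - 4b = 9.
Solving simultaneously gives a = 5/3, b = 2/3.

a = 5/3, b = 2/3, maximum f = 40/3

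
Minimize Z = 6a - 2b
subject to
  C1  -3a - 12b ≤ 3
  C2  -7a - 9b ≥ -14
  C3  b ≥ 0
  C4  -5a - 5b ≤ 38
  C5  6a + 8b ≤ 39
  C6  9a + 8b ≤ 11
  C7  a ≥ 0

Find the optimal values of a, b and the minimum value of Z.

a = 0, b = 11/8, minimum Z = -11/4

Corner points and Z = 6a - 2b:
  (11/9, 0) → Z = 22/3
  (0, 0) → Z = 0
  (0, 11/8) → Z = -11/4

The optimum lies where 9a + 8b = 11 and a = 0.
Solving simultaneously gives a = 0, b = 11/8.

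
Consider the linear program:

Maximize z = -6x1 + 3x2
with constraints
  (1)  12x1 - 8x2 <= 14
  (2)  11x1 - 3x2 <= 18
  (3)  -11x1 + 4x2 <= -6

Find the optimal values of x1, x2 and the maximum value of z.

x1 = 54/11, x2 = 12, maximum z = 72/11

Extreme points and z = -6x1 + 3x2:
  (51/26, 31/26) → z = -213/26
  (-1/5, -41/20) → z = -99/20
  (54/11, 12) → z = 72/11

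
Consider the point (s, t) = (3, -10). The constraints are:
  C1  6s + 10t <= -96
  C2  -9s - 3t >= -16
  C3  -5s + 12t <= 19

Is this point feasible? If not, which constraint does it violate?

not feasible — violates C1

Constraint C1: 6s + 10t = -82, which is not ≤ -96. All other constraints are satisfied.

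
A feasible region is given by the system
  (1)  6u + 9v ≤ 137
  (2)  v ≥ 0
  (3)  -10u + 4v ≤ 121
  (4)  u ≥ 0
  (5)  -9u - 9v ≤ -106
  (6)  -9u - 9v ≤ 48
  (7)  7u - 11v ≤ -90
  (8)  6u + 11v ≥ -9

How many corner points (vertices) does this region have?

4

The feasible vertices (each the meet of two boundaries and inside every other half-plane) are:
  (0, 137/9)
  (697/129, 1499/129)
  (0, 106/9)
  (178/81, 776/81)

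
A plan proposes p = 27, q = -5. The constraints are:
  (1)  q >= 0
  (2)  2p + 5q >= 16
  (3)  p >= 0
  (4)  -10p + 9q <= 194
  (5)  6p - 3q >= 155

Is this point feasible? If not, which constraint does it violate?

not feasible — violates (1)

Constraint (1): q = -5, which is not ≥ 0. All other constraints are satisfied.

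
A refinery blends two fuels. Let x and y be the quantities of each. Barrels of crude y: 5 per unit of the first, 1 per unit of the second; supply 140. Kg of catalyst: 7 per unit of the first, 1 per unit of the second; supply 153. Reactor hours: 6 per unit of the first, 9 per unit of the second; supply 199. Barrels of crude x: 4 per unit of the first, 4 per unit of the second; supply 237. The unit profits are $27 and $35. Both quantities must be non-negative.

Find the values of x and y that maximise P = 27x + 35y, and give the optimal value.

x = 62/3, y = 25/3, maximum P = 2549/3

The binding constraints are 7x + y = 153 and 6x + 9y = 199.
Solving simultaneously gives x = 62/3, y = 25/3.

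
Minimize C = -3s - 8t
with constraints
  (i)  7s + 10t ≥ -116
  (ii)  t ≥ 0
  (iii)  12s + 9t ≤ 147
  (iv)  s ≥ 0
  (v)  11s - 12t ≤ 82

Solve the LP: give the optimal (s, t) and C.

s = 0, t = 49/3, minimum C = -392/3

Extreme points and C = -3s - 8t:
  (0, 0) → C = 0
  (82/11, 0) → C = -246/11
  (0, 49/3) → C = -392/3
  (278/27, 211/81) → C = -4190/81

At the optimal vertex, 12s + 9t = 147 and s = 0.
Solving simultaneously gives s = 0, t = 49/3.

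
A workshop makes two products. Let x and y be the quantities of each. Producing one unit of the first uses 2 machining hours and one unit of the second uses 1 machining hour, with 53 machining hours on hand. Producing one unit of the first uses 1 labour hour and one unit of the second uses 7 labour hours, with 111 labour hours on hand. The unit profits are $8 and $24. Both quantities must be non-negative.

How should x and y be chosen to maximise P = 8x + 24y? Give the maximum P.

x = 20, y = 13, maximum P = 472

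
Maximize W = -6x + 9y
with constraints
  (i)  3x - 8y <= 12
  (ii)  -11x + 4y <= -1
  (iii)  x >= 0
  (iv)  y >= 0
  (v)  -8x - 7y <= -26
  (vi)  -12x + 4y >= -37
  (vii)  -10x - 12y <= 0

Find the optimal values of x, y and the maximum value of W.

The binding constraints are -11x + 4y = -1 and -12x + 4y = -37.
Solving simultaneously gives x = 36, y = 395/4.

x = 36, y = 395/4, maximum W = 2691/4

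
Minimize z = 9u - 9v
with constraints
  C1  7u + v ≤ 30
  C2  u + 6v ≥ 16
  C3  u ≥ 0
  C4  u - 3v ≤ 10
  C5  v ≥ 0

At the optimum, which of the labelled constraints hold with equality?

C1 and C3

Vertices and z = 9u - 9v:
  (4, 2) → z = 18
  (0, 30) → z = -270
  (0, 8/3) → z = -24

The minimum is at (0, 30). Substituting into each constraint, equality holds for C1 and C3; the remaining constraints have slack.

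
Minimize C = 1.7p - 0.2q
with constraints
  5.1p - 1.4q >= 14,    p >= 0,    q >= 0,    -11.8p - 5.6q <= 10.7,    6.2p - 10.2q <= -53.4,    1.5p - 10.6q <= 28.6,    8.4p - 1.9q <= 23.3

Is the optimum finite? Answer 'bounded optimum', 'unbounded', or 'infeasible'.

The boundaries 5.1p - 1.4q = 14 and q = 0 meet at (140/51, 0), but that point violates 6.2p - 10.2q ≤ -53.4. Every candidate vertex is excluded by some other constraint, so the feasible region is empty.

infeasible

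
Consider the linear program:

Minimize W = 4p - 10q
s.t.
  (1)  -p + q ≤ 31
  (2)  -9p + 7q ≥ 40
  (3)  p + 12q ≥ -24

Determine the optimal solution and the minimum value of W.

p = 177/2, q = 239/2, minimum W = -841

Feasible corners and W = 4p - 10q:
  (177/2, 239/2) → W = -841
  (-396/13, 7/13) → W = -1654/13
  (-648/115, -176/115) → W = -832/115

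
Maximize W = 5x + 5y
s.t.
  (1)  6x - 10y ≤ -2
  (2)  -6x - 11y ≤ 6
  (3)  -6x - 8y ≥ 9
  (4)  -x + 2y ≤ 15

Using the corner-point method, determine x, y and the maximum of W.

Vertices and W = 5x + 5y:
  (-17/6, 1) → W = -55/6
  (-177/23, 84/23) → W = -465/23
  (-69/10, 81/20) → W = -57/4

x = -17/6, y = 1, maximum W = -55/6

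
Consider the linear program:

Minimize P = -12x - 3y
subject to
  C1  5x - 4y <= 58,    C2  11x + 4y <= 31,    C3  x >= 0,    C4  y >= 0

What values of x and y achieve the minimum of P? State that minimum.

The optimum lies where 11x + 4y = 31 and y = 0.
Solving simultaneously gives x = 31/11, y = 0.

x = 31/11, y = 0, minimum P = -372/11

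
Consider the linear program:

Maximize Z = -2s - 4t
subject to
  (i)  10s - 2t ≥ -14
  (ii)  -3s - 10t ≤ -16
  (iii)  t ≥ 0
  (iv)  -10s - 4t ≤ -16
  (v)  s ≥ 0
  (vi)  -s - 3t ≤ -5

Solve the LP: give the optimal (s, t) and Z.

Vertices and Z = -2s - 4t:
  (0, 7) → Z = -28
  (16/3, 0) → Z = -32/3
  (2, 1) → Z = -8
  (0, 4) → Z = -16
  (14/13, 17/13) → Z = -96/13
The feasible region is unbounded (it extends along (1, 5), (1, 0)), but Z strictly decreases along every unbounded feasible direction, so there is no improving ray and the maximum is attained at a vertex.

The binding constraints are -10s - 4t = -16 and -s - 3t = -5.
Solving simultaneously gives s = 14/13, t = 17/13.

s = 14/13, t = 17/13, maximum Z = -96/13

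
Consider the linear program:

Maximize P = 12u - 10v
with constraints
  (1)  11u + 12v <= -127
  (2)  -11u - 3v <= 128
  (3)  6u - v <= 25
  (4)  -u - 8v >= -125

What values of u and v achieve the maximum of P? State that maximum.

u = -53/29, v = -1043/29, maximum P = 9794/29

Extreme points and P = 12u - 10v:
  (-35/3, 1/9) → P = -1270/9
  (173/83, -1037/83) → P = 12446/83
  (-53/29, -1043/29) → P = 9794/29

At the optimal vertex, -11u - 3v = 128 and 6u - v = 25.
Solving simultaneously gives u = -53/29, v = -1043/29.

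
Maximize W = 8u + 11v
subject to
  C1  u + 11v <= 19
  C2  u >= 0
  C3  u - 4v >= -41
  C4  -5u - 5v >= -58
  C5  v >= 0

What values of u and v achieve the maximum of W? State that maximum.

u = 543/50, v = 37/50, maximum W = 4751/50

Feasible corners and W = 8u + 11v:
  (0, 19/11) → W = 19
  (543/50, 37/50) → W = 4751/50
  (0, 0) → W = 0
  (58/5, 0) → W = 464/5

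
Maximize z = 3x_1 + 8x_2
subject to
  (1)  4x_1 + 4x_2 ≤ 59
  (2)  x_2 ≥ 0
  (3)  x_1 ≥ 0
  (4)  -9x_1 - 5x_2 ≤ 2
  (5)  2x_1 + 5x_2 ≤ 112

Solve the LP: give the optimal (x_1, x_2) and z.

x_1 = 0, x_2 = 59/4, maximum z = 118

Corner points and z = 3x_1 + 8x_2:
  (59/4, 0) → z = 177/4
  (0, 59/4) → z = 118
  (0, 0) → z = 0

The optimum lies where 4x_1 + 4x_2 = 59 and x_1 = 0.
Solving simultaneously gives x_1 = 0, x_2 = 59/4.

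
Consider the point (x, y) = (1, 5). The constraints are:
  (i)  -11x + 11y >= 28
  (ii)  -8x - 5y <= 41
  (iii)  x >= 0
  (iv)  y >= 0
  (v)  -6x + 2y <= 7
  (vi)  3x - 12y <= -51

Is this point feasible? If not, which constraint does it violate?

(i): 44 ≥ 28 ✓
(ii): -33 ≤ 41 ✓
(iii): 1 ≥ 0 ✓
(iv): 5 ≥ 0 ✓
(v): 4 ≤ 7 ✓
(vi): -57 ≤ -51 ✓

feasible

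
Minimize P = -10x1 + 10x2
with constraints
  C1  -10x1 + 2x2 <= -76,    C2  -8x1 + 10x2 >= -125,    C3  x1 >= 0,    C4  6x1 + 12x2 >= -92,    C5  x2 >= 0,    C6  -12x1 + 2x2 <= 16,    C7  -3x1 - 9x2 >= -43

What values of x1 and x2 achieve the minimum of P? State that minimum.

x1 = 43/3, x2 = 0, minimum P = -430/3

Feasible corners and P = -10x1 + 10x2:
  (38/5, 0) → P = -76
  (385/48, 101/48) → P = -355/6
  (43/3, 0) → P = -430/3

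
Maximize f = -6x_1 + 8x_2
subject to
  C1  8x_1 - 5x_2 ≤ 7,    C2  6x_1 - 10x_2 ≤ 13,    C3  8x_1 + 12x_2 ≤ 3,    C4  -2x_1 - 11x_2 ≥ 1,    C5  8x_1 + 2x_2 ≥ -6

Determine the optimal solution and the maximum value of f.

Extreme points and f = -6x_1 + 8x_2:
  (1/10, -31/25) → f = -263/25
  (99/136, -4/17) → f = -25/4
  (-17/46, -35/23) → f = -229/23
  (45/64, -7/32) → f = -191/32
  (-16/21, 1/21) → f = 104/21

The binding constraints are -2x_1 - 11x_2 = 1 and 8x_1 + 2x_2 = -6.
Solving simultaneously gives x_1 = -16/21, x_2 = 1/21.

x_1 = -16/21, x_2 = 1/21, maximum f = 104/21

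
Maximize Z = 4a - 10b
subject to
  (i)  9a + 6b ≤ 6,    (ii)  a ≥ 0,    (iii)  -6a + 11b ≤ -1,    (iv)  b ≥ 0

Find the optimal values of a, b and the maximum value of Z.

The binding constraints are 9a + 6b = 6 and b = 0.
Solving simultaneously gives a = 2/3, b = 0.

a = 2/3, b = 0, maximum Z = 8/3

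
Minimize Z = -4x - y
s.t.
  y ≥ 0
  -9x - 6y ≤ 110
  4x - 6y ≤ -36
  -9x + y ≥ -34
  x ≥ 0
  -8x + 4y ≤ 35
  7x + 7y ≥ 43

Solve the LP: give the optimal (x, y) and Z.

Vertices and Z = -4x - y:
  (24/5, 46/5) → Z = -142/5
  (3/35, 212/35) → Z = -32/5
  (171/28, 587/28) → Z = -1271/28
  (0, 35/4) → Z = -35/4
  (0, 43/7) → Z = -43/7

At the optimal vertex, -9x + y = -34 and -8x + 4y = 35.
Solving simultaneously gives x = 171/28, y = 587/28.

x = 171/28, y = 587/28, minimum Z = -1271/28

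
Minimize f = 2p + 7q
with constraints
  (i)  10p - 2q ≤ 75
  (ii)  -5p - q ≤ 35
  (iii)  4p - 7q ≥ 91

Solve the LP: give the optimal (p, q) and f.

Extreme points and f = 2p + 7q:
  (1/4, -145/4) → f = -1013/4
  (343/62, -305/31) → f = -1792/31
  (-154/39, -595/39) → f = -1491/13

p = 1/4, q = -145/4, minimum f = -1013/4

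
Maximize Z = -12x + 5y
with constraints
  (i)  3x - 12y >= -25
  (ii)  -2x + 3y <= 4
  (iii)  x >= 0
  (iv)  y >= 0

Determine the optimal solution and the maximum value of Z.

x = 0, y = 4/3, maximum Z = 20/3

Feasible corners and Z = -12x + 5y:
  (9/5, 38/15) → Z = -134/15
  (0, 4/3) → Z = 20/3
  (0, 0) → Z = 0
The feasible region is unbounded (it extends along (4, 1), (1, 0)), but Z strictly decreases along every unbounded feasible direction, so there is no improving ray and the maximum is attained at a vertex.

The binding constraints are -2x + 3y = 4 and x = 0.
Solving simultaneously gives x = 0, y = 4/3.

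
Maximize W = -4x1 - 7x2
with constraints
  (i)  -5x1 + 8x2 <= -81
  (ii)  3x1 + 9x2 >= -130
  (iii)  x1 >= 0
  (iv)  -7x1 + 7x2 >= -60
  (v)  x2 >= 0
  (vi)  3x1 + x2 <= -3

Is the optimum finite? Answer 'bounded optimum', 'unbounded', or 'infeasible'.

infeasible

The boundaries x2 = 0 and 3x1 + x2 = -3 meet at (-1, 0), but that point violates -5x1 + 8x2 ≤ -81. Every candidate vertex is excluded by some other constraint, so the feasible region is empty.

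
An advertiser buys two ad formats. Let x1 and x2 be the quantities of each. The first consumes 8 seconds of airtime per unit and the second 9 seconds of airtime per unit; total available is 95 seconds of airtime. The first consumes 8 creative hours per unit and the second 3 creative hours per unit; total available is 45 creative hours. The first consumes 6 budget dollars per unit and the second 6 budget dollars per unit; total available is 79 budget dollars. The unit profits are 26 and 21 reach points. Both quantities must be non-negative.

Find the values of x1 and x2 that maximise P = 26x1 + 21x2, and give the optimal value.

Vertices and P = 26x1 + 21x2:
  (0, 0) → P = 0
  (0, 95/9) → P = 665/3
  (45/8, 0) → P = 585/4
  (5/2, 25/3) → P = 240

The binding constraints are 8x1 + 9x2 = 95 and 8x1 + 3x2 = 45.
Solving simultaneously gives x1 = 5/2, x2 = 25/3.

x1 = 5/2, x2 = 25/3, maximum P = 240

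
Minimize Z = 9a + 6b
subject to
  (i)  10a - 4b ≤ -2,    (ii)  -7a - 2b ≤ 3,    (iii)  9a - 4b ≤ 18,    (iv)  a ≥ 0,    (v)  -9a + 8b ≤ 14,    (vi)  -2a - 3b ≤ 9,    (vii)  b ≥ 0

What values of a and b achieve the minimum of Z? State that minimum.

Vertices and Z = 9a + 6b:
  (0, 1/2) → Z = 3
  (10/11, 61/22) → Z = 273/11
  (0, 7/4) → Z = 21/2

a = 0, b = 1/2, minimum Z = 3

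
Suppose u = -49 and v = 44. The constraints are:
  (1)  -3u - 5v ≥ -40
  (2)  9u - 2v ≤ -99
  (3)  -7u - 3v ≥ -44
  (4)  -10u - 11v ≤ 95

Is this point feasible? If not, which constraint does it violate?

not feasible — violates (1)

Constraint (1): -3u - 5v = -73, which is not ≥ -40. All other constraints are satisfied.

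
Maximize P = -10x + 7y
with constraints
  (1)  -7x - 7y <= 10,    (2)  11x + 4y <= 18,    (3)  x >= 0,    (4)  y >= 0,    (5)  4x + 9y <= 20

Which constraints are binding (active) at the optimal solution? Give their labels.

Corner points and P = -10x + 7y:
  (18/11, 0) → P = -180/11
  (82/83, 148/83) → P = 216/83
  (0, 0) → P = 0
  (0, 20/9) → P = 140/9

The maximum is at (0, 20/9). Substituting into each constraint, equality holds for (3) and (5); the remaining constraints have slack.

(3) and (5)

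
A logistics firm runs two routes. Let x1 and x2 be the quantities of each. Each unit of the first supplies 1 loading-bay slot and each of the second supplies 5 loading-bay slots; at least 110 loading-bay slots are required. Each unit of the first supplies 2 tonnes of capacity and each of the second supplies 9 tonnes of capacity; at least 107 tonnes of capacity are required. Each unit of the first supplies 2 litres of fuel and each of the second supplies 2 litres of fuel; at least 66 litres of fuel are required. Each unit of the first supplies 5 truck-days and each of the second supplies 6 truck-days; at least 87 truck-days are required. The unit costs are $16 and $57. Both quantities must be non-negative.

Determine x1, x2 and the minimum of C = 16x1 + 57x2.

x1 = 55/4, x2 = 77/4, minimum C = 5269/4

Extreme points and C = 16x1 + 57x2:
  (0, 33) → C = 1881
  (110, 0) → C = 1760
  (55/4, 77/4) → C = 5269/4
The feasible region is unbounded (it extends along (0, 1), (1, 0)), but C strictly increases along every unbounded feasible direction, so there is no improving ray and the minimum is attained at a vertex.

The binding constraints are x1 + 5x2 = 110 and 2x1 + 2x2 = 66.
Solving simultaneously gives x1 = 55/4, x2 = 77/4.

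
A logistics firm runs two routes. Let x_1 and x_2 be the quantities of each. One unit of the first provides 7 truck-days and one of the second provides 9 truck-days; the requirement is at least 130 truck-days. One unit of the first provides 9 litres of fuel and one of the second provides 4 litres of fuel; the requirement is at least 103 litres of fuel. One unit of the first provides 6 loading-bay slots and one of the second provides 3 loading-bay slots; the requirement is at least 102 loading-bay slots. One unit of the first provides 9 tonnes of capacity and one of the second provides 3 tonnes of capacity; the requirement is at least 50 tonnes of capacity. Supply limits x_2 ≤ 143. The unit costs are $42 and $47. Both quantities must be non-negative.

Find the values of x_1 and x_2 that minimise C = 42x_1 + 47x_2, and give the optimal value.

x_1 = 16, x_2 = 2, minimum C = 766

The feasible region is unbounded (it extends along (1, 0)), but C strictly increases along every unbounded feasible direction, so there is no improving ray and the minimum is attained at a vertex.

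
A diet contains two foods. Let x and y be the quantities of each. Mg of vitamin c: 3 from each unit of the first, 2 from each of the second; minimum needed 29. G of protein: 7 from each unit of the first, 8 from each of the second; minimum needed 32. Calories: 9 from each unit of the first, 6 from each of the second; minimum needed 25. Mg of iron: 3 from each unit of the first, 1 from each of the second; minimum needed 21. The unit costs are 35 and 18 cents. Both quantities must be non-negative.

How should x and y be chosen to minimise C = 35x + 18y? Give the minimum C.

x = 13/3, y = 8, minimum C = 887/3

Vertices and C = 35x + 18y:
  (0, 21) → C = 378
  (29/3, 0) → C = 1015/3
  (13/3, 8) → C = 887/3
The feasible region is unbounded (it extends along (0, 1), (1, 0)), but C strictly increases along every unbounded feasible direction, so there is no improving ray and the minimum is attained at a vertex.

The binding constraints are 3x + 2y = 29 and 3x + y = 21.
Solving simultaneously gives x = 13/3, y = 8.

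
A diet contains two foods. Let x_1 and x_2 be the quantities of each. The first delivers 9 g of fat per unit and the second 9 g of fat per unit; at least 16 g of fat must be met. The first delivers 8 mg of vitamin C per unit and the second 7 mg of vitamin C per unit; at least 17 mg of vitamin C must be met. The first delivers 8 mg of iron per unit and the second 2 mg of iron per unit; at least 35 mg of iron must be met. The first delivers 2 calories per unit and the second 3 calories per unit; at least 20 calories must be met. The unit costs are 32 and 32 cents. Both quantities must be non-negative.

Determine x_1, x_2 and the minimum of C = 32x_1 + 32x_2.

x_1 = 13/4, x_2 = 9/2, minimum C = 248

Extreme points and C = 32x_1 + 32x_2:
  (0, 35/2) → C = 560
  (10, 0) → C = 320
  (13/4, 9/2) → C = 248
The feasible region is unbounded (it extends along (0, 1), (1, 0)), but C strictly increases along every unbounded feasible direction, so there is no improving ray and the minimum is attained at a vertex.

The binding constraints are 8x_1 + 2x_2 = 35 and 2x_1 + 3x_2 = 20.
Solving simultaneously gives x_1 = 13/4, x_2 = 9/2.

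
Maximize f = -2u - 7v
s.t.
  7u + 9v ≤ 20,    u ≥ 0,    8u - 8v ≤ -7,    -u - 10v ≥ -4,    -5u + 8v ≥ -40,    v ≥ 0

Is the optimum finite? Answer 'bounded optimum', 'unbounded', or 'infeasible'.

The boundaries 7u + 9v = 20 and u = 0 meet at (0, 20/9), but that point violates -u - 10v ≥ -4. Every candidate vertex is excluded by some other constraint, so the feasible region is empty.

infeasible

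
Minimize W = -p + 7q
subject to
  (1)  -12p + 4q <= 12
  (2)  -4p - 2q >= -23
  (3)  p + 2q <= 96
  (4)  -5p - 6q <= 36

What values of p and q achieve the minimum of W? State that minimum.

Feasible corners and W = -p + 7q:
  (17/10, 81/10) → W = 55
  (-54/23, -93/23) → W = -597/23
  (15, -37/2) → W = -289/2

The binding constraints are -4p - 2q = -23 and -5p - 6q = 36.
Solving simultaneously gives p = 15, q = -37/2.

p = 15, q = -37/2, minimum W = -289/2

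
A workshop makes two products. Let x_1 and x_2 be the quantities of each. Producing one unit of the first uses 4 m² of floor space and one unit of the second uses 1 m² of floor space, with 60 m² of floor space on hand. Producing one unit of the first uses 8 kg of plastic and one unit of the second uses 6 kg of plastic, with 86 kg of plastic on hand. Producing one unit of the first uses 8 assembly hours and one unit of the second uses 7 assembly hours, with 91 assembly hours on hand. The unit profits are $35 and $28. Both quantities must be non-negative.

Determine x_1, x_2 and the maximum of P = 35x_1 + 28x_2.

Extreme points and P = 35x_1 + 28x_2:
  (0, 0) → P = 0
  (0, 13) → P = 364
  (43/4, 0) → P = 1505/4
  (7, 5) → P = 385

The optimum lies where 8x_1 + 6x_2 = 86 and 8x_1 + 7x_2 = 91.
Solving simultaneously gives x_1 = 7, x_2 = 5.

x_1 = 7, x_2 = 5, maximum P = 385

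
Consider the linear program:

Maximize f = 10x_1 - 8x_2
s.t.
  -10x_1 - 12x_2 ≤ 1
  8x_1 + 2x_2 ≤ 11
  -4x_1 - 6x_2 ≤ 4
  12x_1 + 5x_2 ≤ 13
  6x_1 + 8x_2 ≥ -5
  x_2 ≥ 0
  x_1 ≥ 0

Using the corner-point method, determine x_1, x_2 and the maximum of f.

At the optimal vertex, 12x_1 + 5x_2 = 13 and x_2 = 0.
Solving simultaneously gives x_1 = 13/12, x_2 = 0.

x_1 = 13/12, x_2 = 0, maximum f = 65/6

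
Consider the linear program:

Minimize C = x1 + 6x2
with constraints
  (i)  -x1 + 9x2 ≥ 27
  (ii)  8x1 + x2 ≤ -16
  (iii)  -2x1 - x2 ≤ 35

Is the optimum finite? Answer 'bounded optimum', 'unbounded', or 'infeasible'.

bounded optimum

Extreme points and C = x1 + 6x2:
  (-171/73, 200/73) → C = 1029/73
  (-18, 1) → C = -12
The feasible region has finitely many vertices and no improving ray; the minimum is -12 at (-18, 1).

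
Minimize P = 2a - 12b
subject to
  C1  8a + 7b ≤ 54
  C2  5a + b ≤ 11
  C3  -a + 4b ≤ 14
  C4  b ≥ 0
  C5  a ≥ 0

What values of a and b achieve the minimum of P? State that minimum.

Vertices and P = 2a - 12b:
  (10/7, 27/7) → P = -304/7
  (11/5, 0) → P = 22/5
  (0, 7/2) → P = -42
  (0, 0) → P = 0

a = 10/7, b = 27/7, minimum P = -304/7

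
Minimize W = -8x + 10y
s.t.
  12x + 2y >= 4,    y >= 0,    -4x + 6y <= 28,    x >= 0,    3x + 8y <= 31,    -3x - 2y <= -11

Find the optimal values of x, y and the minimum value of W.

Feasible corners and W = -8x + 10y:
  (31/3, 0) → W = -248/3
  (11/3, 0) → W = -88/3
  (13/9, 10/3) → W = 196/9

The binding constraints are y = 0 and 3x + 8y = 31.
Solving simultaneously gives x = 31/3, y = 0.

x = 31/3, y = 0, minimum W = -248/3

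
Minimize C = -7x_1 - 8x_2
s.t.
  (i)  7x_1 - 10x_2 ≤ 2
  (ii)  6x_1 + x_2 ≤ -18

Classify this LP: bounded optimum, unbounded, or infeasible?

unbounded

From the feasible point (-178/67, -138/67), moving in the direction (-1, 6) keeps every constraint satisfied while C decreases without bound.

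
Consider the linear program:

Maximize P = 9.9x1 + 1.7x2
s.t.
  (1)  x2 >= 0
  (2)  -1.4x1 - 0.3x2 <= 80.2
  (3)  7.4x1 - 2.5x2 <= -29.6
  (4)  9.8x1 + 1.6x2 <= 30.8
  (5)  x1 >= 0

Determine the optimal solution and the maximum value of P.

Vertices and P = 9.9x1 + 1.7x2:
  (1482/1817, 25900/1817) → P = 293509/9085
  (0, 296/25) → P = 2516/125
  (0, 77/4) → P = 1309/40

The binding constraints are 9.8x1 + 1.6x2 = 30.8 and x1 = 0.
Solving simultaneously gives x1 = 0, x2 = 77/4.

x1 = 0, x2 = 19.25, maximum P = 32.725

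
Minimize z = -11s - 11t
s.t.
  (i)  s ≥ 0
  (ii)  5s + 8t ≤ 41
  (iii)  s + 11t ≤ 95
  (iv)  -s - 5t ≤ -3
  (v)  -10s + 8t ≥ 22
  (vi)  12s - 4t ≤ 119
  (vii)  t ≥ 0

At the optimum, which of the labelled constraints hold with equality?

(ii) and (v)

Feasible corners and z = -11s - 11t:
  (0, 41/8) → z = -451/8
  (0, 11/4) → z = -121/4
  (19/15, 13/3) → z = -308/5

The minimum is at (19/15, 13/3). Substituting into each constraint, equality holds for (ii) and (v); the remaining constraints have slack.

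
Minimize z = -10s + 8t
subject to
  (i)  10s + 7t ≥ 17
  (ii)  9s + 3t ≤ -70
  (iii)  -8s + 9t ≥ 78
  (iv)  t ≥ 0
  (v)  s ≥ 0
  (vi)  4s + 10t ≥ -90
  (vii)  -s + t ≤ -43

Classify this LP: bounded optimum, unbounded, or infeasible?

The boundaries -8s + 9t = 78 and -s + t = -43 meet at (465, 422), but that point violates 9s + 3t ≤ -70. Every candidate vertex is excluded by some other constraint, so the feasible region is empty.

infeasible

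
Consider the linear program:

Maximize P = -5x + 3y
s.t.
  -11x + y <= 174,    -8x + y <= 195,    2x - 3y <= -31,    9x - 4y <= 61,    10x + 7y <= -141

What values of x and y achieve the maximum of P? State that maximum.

x = -453/29, y = 63/29, maximum P = 2454/29

Feasible corners and P = -5x + 3y:
  (-491/31, -7/31) → P = 2434/31
  (-453/29, 63/29) → P = 2454/29
  (-160/11, 7/11) → P = 821/11

The binding constraints are -11x + y = 174 and 10x + 7y = -141.
Solving simultaneously gives x = -453/29, y = 63/29.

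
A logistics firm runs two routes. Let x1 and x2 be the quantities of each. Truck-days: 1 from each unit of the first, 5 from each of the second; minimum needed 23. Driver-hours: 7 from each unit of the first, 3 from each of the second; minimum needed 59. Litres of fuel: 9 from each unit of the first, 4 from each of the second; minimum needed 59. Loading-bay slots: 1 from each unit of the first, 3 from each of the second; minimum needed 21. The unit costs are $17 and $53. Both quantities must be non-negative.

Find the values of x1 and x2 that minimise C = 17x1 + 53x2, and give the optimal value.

Vertices and C = 17x1 + 53x2:
  (0, 59/3) → C = 3127/3
  (23, 0) → C = 391
  (18, 1) → C = 359
  (19/3, 44/9) → C = 3301/9
The feasible region is unbounded (it extends along (0, 1), (1, 0)), but C strictly increases along every unbounded feasible direction, so there is no improving ray and the minimum is attained at a vertex.

At the optimal vertex, x1 + 5x2 = 23 and x1 + 3x2 = 21.
Solving simultaneously gives x1 = 18, x2 = 1.

x1 = 18, x2 = 1, minimum C = 359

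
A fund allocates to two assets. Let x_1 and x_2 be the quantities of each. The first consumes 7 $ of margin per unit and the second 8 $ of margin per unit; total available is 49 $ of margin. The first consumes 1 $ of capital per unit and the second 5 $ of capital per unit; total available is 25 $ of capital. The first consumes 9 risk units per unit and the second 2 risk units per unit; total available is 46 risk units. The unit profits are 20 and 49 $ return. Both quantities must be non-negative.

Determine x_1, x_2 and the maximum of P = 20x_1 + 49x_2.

x_1 = 5/3, x_2 = 14/3, maximum P = 262

Vertices and P = 20x_1 + 49x_2:
  (0, 0) → P = 0
  (0, 5) → P = 245
  (46/9, 0) → P = 920/9
  (5/3, 14/3) → P = 262
  (135/29, 119/58) → P = 11231/58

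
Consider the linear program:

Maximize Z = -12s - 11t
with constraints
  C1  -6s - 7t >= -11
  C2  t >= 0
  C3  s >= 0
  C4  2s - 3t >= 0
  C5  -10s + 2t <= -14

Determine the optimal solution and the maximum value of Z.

Vertices and Z = -12s - 11t:
  (11/6, 0) → Z = -22
  (60/41, 13/41) → Z = -863/41
  (7/5, 0) → Z = -84/5

s = 7/5, t = 0, maximum Z = -84/5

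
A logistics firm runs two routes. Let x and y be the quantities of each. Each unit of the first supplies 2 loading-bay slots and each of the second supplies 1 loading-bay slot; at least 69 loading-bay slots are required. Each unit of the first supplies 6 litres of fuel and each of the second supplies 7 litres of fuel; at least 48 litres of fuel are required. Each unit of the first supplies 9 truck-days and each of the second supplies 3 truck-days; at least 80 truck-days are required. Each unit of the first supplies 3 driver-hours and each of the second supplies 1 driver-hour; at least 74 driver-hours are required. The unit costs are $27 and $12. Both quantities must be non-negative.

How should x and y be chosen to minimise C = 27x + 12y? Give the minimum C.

Vertices and C = 27x + 12y:
  (0, 74) → C = 888
  (69/2, 0) → C = 1863/2
  (5, 59) → C = 843
The feasible region is unbounded (it extends along (0, 1), (1, 0)), but C strictly increases along every unbounded feasible direction, so there is no improving ray and the minimum is attained at a vertex.

The binding constraints are 2x + y = 69 and 3x + y = 74.
Solving simultaneously gives x = 5, y = 59.

x = 5, y = 59, minimum C = 843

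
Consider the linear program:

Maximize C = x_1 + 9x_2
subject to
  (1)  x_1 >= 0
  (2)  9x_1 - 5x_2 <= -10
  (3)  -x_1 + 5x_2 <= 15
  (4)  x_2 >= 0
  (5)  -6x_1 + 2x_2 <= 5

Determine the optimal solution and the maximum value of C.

The optimum lies where 9x_1 - 5x_2 = -10 and -x_1 + 5x_2 = 15.
Solving simultaneously gives x_1 = 5/8, x_2 = 25/8.

x_1 = 5/8, x_2 = 25/8, maximum C = 115/4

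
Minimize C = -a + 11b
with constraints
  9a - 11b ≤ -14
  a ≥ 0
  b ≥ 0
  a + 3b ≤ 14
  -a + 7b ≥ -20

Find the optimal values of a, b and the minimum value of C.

a = 0, b = 14/11, minimum C = 14

Extreme points and C = -a + 11b:
  (0, 14/11) → C = 14
  (56/19, 70/19) → C = 714/19
  (0, 14/3) → C = 154/3

At the optimal vertex, 9a - 11b = -14 and a = 0.
Solving simultaneously gives a = 0, b = 14/11.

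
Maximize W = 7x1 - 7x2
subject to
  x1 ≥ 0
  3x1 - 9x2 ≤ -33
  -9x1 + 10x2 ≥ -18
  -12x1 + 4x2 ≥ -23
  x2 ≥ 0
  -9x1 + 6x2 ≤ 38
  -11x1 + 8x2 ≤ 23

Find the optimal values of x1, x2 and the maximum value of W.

At the optimal vertex, 3x1 - 9x2 = -33 and -12x1 + 4x2 = -23.
Solving simultaneously gives x1 = 113/32, x2 = 155/32.

x1 = 113/32, x2 = 155/32, maximum W = -147/16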